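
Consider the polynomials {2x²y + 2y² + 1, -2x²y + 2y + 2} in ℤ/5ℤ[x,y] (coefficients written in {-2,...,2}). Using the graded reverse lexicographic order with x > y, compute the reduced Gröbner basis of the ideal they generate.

G = {x² - y - 2, y² + y - 1}

f_1 = 2x²y + 2y² + 1, LT = x²y.
f_2 = -2x²y + 2y + 2, LT = x²y.

S(f_1,f_2): lcm = x²y. S = y² + y - 1.
  leading term y²: no divisor's leading term divides it; move y² to the remainder.
  leading term y: no divisor's leading term divides it; move y to the remainder.
  leading term 1: no divisor's leading term divides it; move -1 to the remainder.
  remainder y² + y - 1 ≠ 0; add g_3 = y² + y - 1 to the basis.

S(f_1,g_3): lcm = x²y². S = -x²y + y³ + x² - 2y.
  leading term x²y: subtract (2)·f_1 from -x²y + y³ + x² - 2y → y³ + x² + y² - 2y - 2
  leading term y³: subtract (y)·g_3 from y³ + x² + y² - 2y - 2 → x² - y - 2
  leading term x²: no divisor's leading term divides it; move x² to the remainder.
  leading term y: no divisor's leading term divides it; move -y to the remainder.
  leading term 1: no divisor's leading term divides it; move -2 to the remainder.
  remainder x² - y - 2 ≠ 0; add g_4 = x² - y - 2 to the basis.

The other S-polynomials (S(f_2,g_3), S(f_1,g_4), S(f_2,g_4), S(g_3,g_4)) all reduce to 0 modulo the current basis, so we have a Gröbner basis.
Inter-reduce: drop elements whose leading term is divisible by another's, tail-reduce, and make monic.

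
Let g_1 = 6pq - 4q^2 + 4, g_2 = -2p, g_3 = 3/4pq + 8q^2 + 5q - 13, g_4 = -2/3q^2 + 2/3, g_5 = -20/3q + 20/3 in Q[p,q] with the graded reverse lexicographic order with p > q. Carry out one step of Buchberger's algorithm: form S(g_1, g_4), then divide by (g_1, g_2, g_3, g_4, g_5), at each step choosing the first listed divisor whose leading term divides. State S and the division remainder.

S(g_1, g_4) = -2/3q^3 + p + 2/3q; remainder on division = 0.

lcm(LM(g_1), LM(g_4)) = pq^2.
S = (lcm/LT(g_1))·g_1 − (lcm/LT(g_4))·g_4 = -2/3q^3 + p + 2/3q.
Reduce S modulo (g_1, g_2, g_3, g_4, g_5) in that order:
  leading term q^3: subtract (q)·g_4 from -2/3q^3 + p + 2/3q → p
  leading term p: subtract (-1/2)·g_2 from p → 0
The remainder is 0, so this S-polynomial contributes no new basis element.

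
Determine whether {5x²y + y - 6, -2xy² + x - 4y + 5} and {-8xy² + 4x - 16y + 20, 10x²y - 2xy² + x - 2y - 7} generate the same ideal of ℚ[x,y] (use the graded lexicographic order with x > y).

Yes, the ideals are equal.

Two ideals are equal iff their reduced Gröbner bases coincide (the reduced basis is unique for a fixed ordering).
Buchberger on the first generating set:
f_1 = 5x²y + y - 6, LT = x²y.
f_2 = -2xy² + x - 4y + 5, LT = xy².

S(f_1,f_2): lcm = x²y². S = ½x² - 2xy + ⅕y² + 5/2x - 6/5y.
  leading term x²: no divisor's leading term divides it; move ½x² to the remainder.
  leading term xy: no divisor's leading term divides it; move -2xy to the remainder.
  leading term y²: no divisor's leading term divides it; move ⅕y² to the remainder.
  leading term x: no divisor's leading term divides it; move 5/2x to the remainder.
  leading term y: no divisor's leading term divides it; move -6/5y to the remainder.
  remainder ½x² - 2xy + ⅕y² + 5/2x - 6/5y ≠ 0; add g_3 = ½x² - 2xy + ⅕y² + 5/2x - 6/5y to the basis.

S(f_1,g_3): lcm = x²y. S = 4xy² - ⅖y³ - 5xy + 12/5y² + ⅕y - 6/5.
  leading term xy²: subtract (-2)·f_2 from 4xy² - ⅖y³ - 5xy + 12/5y² + ⅕y - 6/5 → -⅖y³ - 5xy + 12/5y² + 2x - 39/5y + 44/5
  leading term y³: no divisor's leading term divides it; move -⅖y³ to the remainder.
  leading term xy: no divisor's leading term divides it; move -5xy to the remainder.
  leading term y²: no divisor's leading term divides it; move 12/5y² to the remainder.
  leading term x: no divisor's leading term divides it; move 2x to the remainder.
  leading term y: no divisor's leading term divides it; move -39/5y to the remainder.
  leading term 1: no divisor's leading term divides it; move 44/5 to the remainder.
  remainder -⅖y³ - 5xy + 12/5y² + 2x - 39/5y + 44/5 ≠ 0; add g_4 = -⅖y³ - 5xy + 12/5y² + 2x - 39/5y + 44/5 to the basis.

The other S-polynomials (S(f_2,g_3), S(f_1,g_4), S(f_2,g_4), S(g_3,g_4)) all reduce to 0 modulo the current basis, so we have a Gröbner basis.
Inter-reduce: drop elements whose leading term is divisible by another's, tail-reduce, and make monic.
Reduced Gröbner basis: {xy² - ½x + 2y - 5/2, y³ + 25/2xy - 6y² - 5x + 39/2y - 22, x² - 4xy + ⅖y² + 5x - 12/5y}.

Buchberger on the second generating set:
h_1 = -8xy² + 4x - 16y + 20, LT = xy².
h_2 = 10x²y - 2xy² + x - 2y - 7, LT = x²y.

S(h_1,h_2): lcm = x²y². S = ⅕xy³ - ½x² + 19/10xy + ⅕y² - 5/2x + 7/10y.
  leading term xy³: subtract (-1/40y)·h_1 from ⅕xy³ - ½x² + 19/10xy + ⅕y² - 5/2x + 7/10y → -½x² + 2xy - ⅕y² - 5/2x + 6/5y
  leading term x²: no divisor's leading term divides it; move -½x² to the remainder.
  leading term xy: no divisor's leading term divides it; move 2xy to the remainder.
  leading term y²: no divisor's leading term divides it; move -⅕y² to the remainder.
  leading term x: no divisor's leading term divides it; move -5/2x to the remainder.
  leading term y: no divisor's leading term divides it; move 6/5y to the remainder.
  remainder -½x² + 2xy - ⅕y² - 5/2x + 6/5y ≠ 0; add k_3 = -½x² + 2xy - ⅕y² - 5/2x + 6/5y to the basis.

S(h_1,k_3): lcm = x²y². S = 4xy³ - ⅖y⁴ - 5xy² + 12/5y³ - ½x² + 2xy - 5/2x.
  leading term xy³: subtract (-½y)·h_1 from 4xy³ - ⅖y⁴ - 5xy² + 12/5y³ - ½x² + 2xy - 5/2x → -⅖y⁴ - 5xy² + 12/5y³ - ½x² + 4xy - 8y² - 5/2x + 10y
  leading term y⁴: no divisor's leading term divides it; move -⅖y⁴ to the remainder.
  leading term xy²: subtract (⅝)·h_1 from -5xy² + 12/5y³ - ½x² + 4xy - 8y² - 5/2x + 10y → 12/5y³ - ½x² + 4xy - 8y² - 5x + 20y - 25/2
  leading term y³: no divisor's leading term divides it; move 12/5y³ to the remainder.
  leading term x²: subtract (1)·k_3 from -½x² + 4xy - 8y² - 5x + 20y - 25/2 → 2xy - 39/5y² - 5/2x + 94/5y - 25/2
  leading term xy: no divisor's leading term divides it; move 2xy to the remainder.
  leading term y²: no divisor's leading term divides it; move -39/5y² to the remainder.
  leading term x: no divisor's leading term divides it; move -5/2x to the remainder.
  leading term y: no divisor's leading term divides it; move 94/5y to the remainder.
  leading term 1: no divisor's leading term divides it; move -25/2 to the remainder.
  remainder -⅖y⁴ + 12/5y³ + 2xy - 39/5y² - 5/2x + 94/5y - 25/2 ≠ 0; add k_4 = -⅖y⁴ + 12/5y³ + 2xy - 39/5y² - 5/2x + 94/5y - 25/2 to the basis.

S(h_2,k_3): lcm = x²y. S = 19/5xy² - ⅖y³ - 5xy + 12/5y² + 1/10x - ⅕y - 7/10.
  leading term xy²: subtract (-19/40)·h_1 from 19/5xy² - ⅖y³ - 5xy + 12/5y² + 1/10x - ⅕y - 7/10 → -⅖y³ - 5xy + 12/5y² + 2x - 39/5y + 44/5
  leading term y³: no divisor's leading term divides it; move -⅖y³ to the remainder.
  leading term xy: no divisor's leading term divides it; move -5xy to the remainder.
  leading term y²: no divisor's leading term divides it; move 12/5y² to the remainder.
  leading term x: no divisor's leading term divides it; move 2x to the remainder.
  leading term y: no divisor's leading term divides it; move -39/5y to the remainder.
  leading term 1: no divisor's leading term divides it; move 44/5 to the remainder.
  remainder -⅖y³ - 5xy + 12/5y² + 2x - 39/5y + 44/5 ≠ 0; add k_5 = -⅖y³ - 5xy + 12/5y² + 2x - 39/5y + 44/5 to the basis.

The other S-polynomials (S(h_1,k_4), S(h_2,k_4), S(k_3,k_4), S(h_1,k_5), S(h_2,k_5), S(k_3,k_5), S(k_4,k_5)) all reduce to 0 modulo the current basis, so we have a Gröbner basis.
Inter-reduce: drop elements whose leading term is divisible by another's, tail-reduce, and make monic.
Reduced Gröbner basis: {xy² - ½x + 2y - 5/2, y³ + 25/2xy - 6y² - 5x + 39/2y - 22, x² - 4xy + ⅖y² + 5x - 12/5y}.

Same reduced basis, so the two generating sets span the same ideal.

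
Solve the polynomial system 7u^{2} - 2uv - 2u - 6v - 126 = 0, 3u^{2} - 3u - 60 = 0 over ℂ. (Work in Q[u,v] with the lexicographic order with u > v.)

{(5, 39/16), (-4, 3)}

Compute a lex Gröbner basis by Buchberger's algorithm.
f_1 = 7u^{2} - 2uv - 2u - 6v - 126, LT = u^{2}.
f_2 = 3u^{2} - 3u - 60, LT = u^{2}.

S(f_1,f_2): lcm = u^{2}. S = -\tfrac{2}{7}uv + \tfrac{5}{7}u - \tfrac{6}{7}v + 2.
  leading term uv: no divisor's leading term divides it; move -\tfrac{2}{7}uv to the remainder.
  leading term u: no divisor's leading term divides it; move \tfrac{5}{7}u to the remainder.
  leading term v: no divisor's leading term divides it; move -\tfrac{6}{7}v to the remainder.
  leading term 1: no divisor's leading term divides it; move 2 to the remainder.
  remainder -\tfrac{2}{7}uv + \tfrac{5}{7}u - \tfrac{6}{7}v + 2 ≠ 0; add h_3 = -\tfrac{2}{7}uv + \tfrac{5}{7}u - \tfrac{6}{7}v + 2 to the basis.

S(f_1,h_3): lcm = u^{2}v. S = \tfrac{5}{2}u^{2} - \tfrac{2}{7}uv^{2} - \tfrac{23}{7}uv + 7u - \tfrac{6}{7}v^{2} - 18v.
  leading term u^{2}: subtract (\tfrac{5}{14})·f_1 from \tfrac{5}{2}u^{2} - \tfrac{2}{7}uv^{2} - \tfrac{23}{7}uv + 7u - \tfrac{6}{7}v^{2} - 18v → -\tfrac{2}{7}uv^{2} - \tfrac{18}{7}uv + \tfrac{54}{7}u - \tfrac{6}{7}v^{2} - \tfrac{111}{7}v + 45
  leading term uv^{2}: subtract (v)·h_3 from -\tfrac{2}{7}uv^{2} - \tfrac{18}{7}uv + \tfrac{54}{7}u - \tfrac{6}{7}v^{2} - \tfrac{111}{7}v + 45 → -\tfrac{23}{7}uv + \tfrac{54}{7}u - \tfrac{125}{7}v + 45
  leading term uv: subtract (\tfrac{23}{2})·h_3 from -\tfrac{23}{7}uv + \tfrac{54}{7}u - \tfrac{125}{7}v + 45 → -\tfrac{1}{2}u - 8v + 22
  leading term u: no divisor's leading term divides it; move -\tfrac{1}{2}u to the remainder.
  leading term v: no divisor's leading term divides it; move -8v to the remainder.
  leading term 1: no divisor's leading term divides it; move 22 to the remainder.
  remainder -\tfrac{1}{2}u - 8v + 22 ≠ 0; add h_4 = -\tfrac{1}{2}u - 8v + 22 to the basis.

S(f_2,h_3): lcm = u^{2}v. S = \tfrac{5}{2}u^{2} - 4uv + 7u - 20v.
  leading term u^{2}: subtract (\tfrac{5}{14})·f_1 from \tfrac{5}{2}u^{2} - 4uv + 7u - 20v → -\tfrac{23}{7}uv + \tfrac{54}{7}u - \tfrac{125}{7}v + 45
  leading term uv: subtract (\tfrac{23}{2})·h_3 from -\tfrac{23}{7}uv + \tfrac{54}{7}u - \tfrac{125}{7}v + 45 → -\tfrac{1}{2}u - 8v + 22
  leading term u: subtract (1)·h_4 from -\tfrac{1}{2}u - 8v + 22 → 0
  remainder 0.

S(f_1,h_4): lcm = u^{2}. S = -\tfrac{114}{7}uv + \tfrac{306}{7}u - \tfrac{6}{7}v - 18.
  leading term uv: subtract (57)·h_3 from -\tfrac{114}{7}uv + \tfrac{306}{7}u - \tfrac{6}{7}v - 18 → 3u + 48v - 132
  leading term u: subtract (-6)·h_4 from 3u + 48v - 132 → 0
  remainder 0.

S(f_2,h_4): lcm = u^{2}. S = -16uv + 43u - 20.
  leading term uv: subtract (56)·h_3 from -16uv + 43u - 20 → 3u + 48v - 132
  leading term u: subtract (-6)·h_4 from 3u + 48v - 132 → 0
  remainder 0.

S(h_3,h_4): lcm = uv. S = -\tfrac{5}{2}u - 16v^{2} + 47v - 7.
  leading term u: subtract (5)·h_4 from -\tfrac{5}{2}u - 16v^{2} + 47v - 7 → -16v^{2} + 87v - 117
  leading term v^{2}: no divisor's leading term divides it; move -16v^{2} to the remainder.
  leading term v: no divisor's leading term divides it; move 87v to the remainder.
  leading term 1: no divisor's leading term divides it; move -117 to the remainder.
  remainder -16v^{2} + 87v - 117 ≠ 0; add h_5 = -16v^{2} + 87v - 117 to the basis.

S(f_1,h_5): leading monomials are coprime, so the S-polynomial reduces to 0 (Buchberger's first criterion).
S(f_2,h_5): leading monomials are coprime, so the S-polynomial reduces to 0 (Buchberger's first criterion).
S(h_3,h_5): lcm = uv^{2}. S = \tfrac{47}{16}uv - \tfrac{117}{16}u + 3v^{2} - 7v.
  leading term uv: subtract (-\tfrac{329}{32})·h_3 from \tfrac{47}{16}uv - \tfrac{117}{16}u + 3v^{2} - 7v → \tfrac{1}{32}u + 3v^{2} - \tfrac{253}{16}v + \tfrac{329}{16}
  leading term u: subtract (-\tfrac{1}{16})·h_4 from \tfrac{1}{32}u + 3v^{2} - \tfrac{253}{16}v + \tfrac{329}{16} → 3v^{2} - \tfrac{261}{16}v + \tfrac{351}{16}
  leading term v^{2}: subtract (-\tfrac{3}{16})·h_5 from 3v^{2} - \tfrac{261}{16}v + \tfrac{351}{16} → 0
  remainder 0.

S(h_4,h_5): leading monomials are coprime, so the S-polynomial reduces to 0 (Buchberger's first criterion).
Every S-polynomial of the final basis reduces to 0, so we have a Gröbner basis.
Inter-reduce: drop elements whose leading term is divisible by another's, tail-reduce, and make monic.
Reduced Gröbner basis: {u + 16v - 44, v^{2} - \tfrac{87}{16}v + \tfrac{117}{16}}.

From the last basis element, v^{2} - \tfrac{87}{16}v + \tfrac{117}{16} = 0, so v takes values in {39/16, 3}. Each choice, substituted upward through the basis, yields the corresponding point(s) of the solution set.
  v = 39/16: the earlier basis element becomes u - 5 = 0, giving u = 5 — point (5, 39/16).
  v = 3: the earlier basis element becomes u + 4 = 0, giving u = -4 — point (-4, 3).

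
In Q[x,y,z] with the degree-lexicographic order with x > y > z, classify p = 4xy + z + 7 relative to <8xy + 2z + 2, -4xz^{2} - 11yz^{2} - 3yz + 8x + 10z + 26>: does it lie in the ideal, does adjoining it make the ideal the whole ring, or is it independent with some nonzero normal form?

First compute the reduced Gröbner basis of I by Buchberger's algorithm.
f_1 = 8xy + 2z + 2, LT = xy.
f_2 = -4xz^{2} - 11yz^{2} - 3yz + 8x + 10z + 26, LT = xz^{2}.

S(f_1,f_2): lcm = xyz^{2}. S = -\tfrac{11}{4}y^{2}z^{2} - \tfrac{3}{4}y^{2}z + \tfrac{1}{4}z^{3} + 2xy + \tfrac{5}{2}yz + \tfrac{1}{4}z^{2} + \tfrac{13}{2}y.
  reduce S modulo (f_1, f_2):
  remainder -\tfrac{11}{4}y^{2}z^{2} - \tfrac{3}{4}y^{2}z + \tfrac{1}{4}z^{3} + \tfrac{5}{2}yz + \tfrac{1}{4}z^{2} + \tfrac{13}{2}y - \tfrac{1}{2}z - \tfrac{1}{2} ≠ 0; add h_3 = -\tfrac{11}{4}y^{2}z^{2} - \tfrac{3}{4}y^{2}z + \tfrac{1}{4}z^{3} + \tfrac{5}{2}yz + \tfrac{1}{4}z^{2} + \tfrac{13}{2}y - \tfrac{1}{2}z - \tfrac{1}{2} to the basis.

The other S-polynomials (S(f_1,h_3), S(f_2,h_3)) all reduce to 0 modulo the current basis, so we have a Gröbner basis.
Inter-reduce: drop elements whose leading term is divisible by another's, tail-reduce, and make monic.
Reduced Gröbner basis: {y^{2}z^{2} + \tfrac{3}{11}y^{2}z - \tfrac{1}{11}z^{3} - \tfrac{10}{11}yz - \tfrac{1}{11}z^{2} - \tfrac{26}{11}y + \tfrac{2}{11}z + \tfrac{2}{11}, xz^{2} + \tfrac{11}{4}yz^{2} + \tfrac{3}{4}yz - 2x - \tfrac{5}{2}z - \tfrac{13}{2}, xy + \tfrac{1}{4}z + \tfrac{1}{4}}.
Label its elements g_1 = y^{2}z^{2} + \tfrac{3}{11}y^{2}z - \tfrac{1}{11}z^{3} - \tfrac{10}{11}yz - \tfrac{1}{11}z^{2} - \tfrac{26}{11}y + \tfrac{2}{11}z + \tfrac{2}{11}, g_2 = xz^{2} + \tfrac{11}{4}yz^{2} + \tfrac{3}{4}yz - 2x - \tfrac{5}{2}z - \tfrac{13}{2}, g_3 = xy + \tfrac{1}{4}z + \tfrac{1}{4}.

Reduce p = 4xy + z + 7 modulo G:
  leading term xy: subtract (4)·g_3 from 4xy + z + 7 → 6
  leading term 1: no divisor's leading term divides it; move 6 to the remainder.
  normal form = 6.
The normal form is nonzero, so p ∉ I. Since p minus its normal form lies in I, I + (p) = I + (r) where r = 6; decide whether this ideal is the whole ring.
Here r = 6 is a nonzero constant, hence a unit: 1 ∈ I + (p), the Gröbner basis of I + (p) is {1}, and the enlarged system has no common solution — adjoining p is inconsistent.

Adjoining 4xy + z + 7 makes the ideal the whole ring: the system is inconsistent.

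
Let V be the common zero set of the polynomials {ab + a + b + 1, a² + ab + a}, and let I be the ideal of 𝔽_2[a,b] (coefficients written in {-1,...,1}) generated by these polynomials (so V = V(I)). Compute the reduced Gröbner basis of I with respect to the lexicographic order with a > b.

f_1 = ab + a + b + 1, LT = ab.
f_2 = a² + ab + a, LT = a².

S(f_1,f_2): lcm = a²b. S = a² + ab² + a.
  reduce S modulo (f_1, f_2):
  remainder b² + b ≠ 0; add g_3 = b² + b to the basis.

The other S-polynomials (S(f_1,g_3), S(f_2,g_3)) all reduce to 0 modulo the current basis, so we have a Gröbner basis.

G = {a² + b + 1, ab + a + b + 1, b² + b}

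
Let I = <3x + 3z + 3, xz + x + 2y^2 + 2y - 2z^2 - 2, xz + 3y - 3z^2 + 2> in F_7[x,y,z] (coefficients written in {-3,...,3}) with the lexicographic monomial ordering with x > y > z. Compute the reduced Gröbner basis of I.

G = {x + z + 1, y + z^2 + 2z + 3, z^4 - 3z^3 - 3z^2 + 2z + 1}

f_1 = 3x + 3z + 3, LT = x.
f_2 = xz + x + 2y^2 + 2y - 2z^2 - 2, LT = xz.
f_3 = xz + 3y - 3z^2 + 2, LT = xz.

S(f_1,f_2): lcm = xz. S = -x - 2y^2 - 2y + 3z^2 + z + 2.
  leading term x: subtract (2)·f_1 from -x - 2y^2 - 2y + 3z^2 + z + 2 → -2y^2 - 2y + 3z^2 + 2z + 3
  leading term y^2: no divisor's leading term divides it; move -2y^2 to the remainder.
  leading term y: no divisor's leading term divides it; move -2y to the remainder.
  leading term z^2: no divisor's leading term divides it; move 3z^2 to the remainder.
  leading term z: no divisor's leading term divides it; move 2z to the remainder.
  leading term 1: no divisor's leading term divides it; move 3 to the remainder.
  remainder -2y^2 - 2y + 3z^2 + 2z + 3 ≠ 0; add g_4 = -2y^2 - 2y + 3z^2 + 2z + 3 to the basis.

S(f_1,f_3): lcm = xz. S = -3y - 3z^2 + z - 2.
  leading term y: no divisor's leading term divides it; move -3y to the remainder.
  leading term z^2: no divisor's leading term divides it; move -3z^2 to the remainder.
  leading term z: no divisor's leading term divides it; move z to the remainder.
  leading term 1: no divisor's leading term divides it; move -2 to the remainder.
  remainder -3y - 3z^2 + z - 2 ≠ 0; add g_5 = -3y - 3z^2 + z - 2 to the basis.

S(g_4,g_5): lcm = y^2. S = -yz^2 - 2yz - 2y + 2z^2 - z + 2.
  leading term yz^2: subtract (-2z^2)·g_5 from -yz^2 - 2yz - 2y + 2z^2 - z + 2 → -2yz - 2y + z^4 + 2z^3 - 2z^2 - z + 2
  leading term yz: subtract (3z)·g_5 from -2yz - 2y + z^4 + 2z^3 - 2z^2 - z + 2 → -2y + z^4 - 3z^3 + 2z^2 - 2z + 2
  leading term y: subtract (3)·g_5 from -2y + z^4 - 3z^3 + 2z^2 - 2z + 2 → z^4 - 3z^3 - 3z^2 + 2z + 1
  leading term z^4: no divisor's leading term divides it; move z^4 to the remainder.
  leading term z^3: no divisor's leading term divides it; move -3z^3 to the remainder.
  leading term z^2: no divisor's leading term divides it; move -3z^2 to the remainder.
  leading term z: no divisor's leading term divides it; move 2z to the remainder.
  leading term 1: no divisor's leading term divides it; move 1 to the remainder.
  remainder z^4 - 3z^3 - 3z^2 + 2z + 1 ≠ 0; add g_6 = z^4 - 3z^3 - 3z^2 + 2z + 1 to the basis.

The other S-polynomials (S(f_2,f_3), S(f_1,g_4), S(f_2,g_4), S(f_3,g_4), S(f_1,g_5), S(f_2,g_5), S(f_3,g_5), S(f_1,g_6), S(f_2,g_6), S(f_3,g_6), S(g_4,g_6), S(g_5,g_6)) all reduce to 0 modulo the current basis, so we have a Gröbner basis.
Inter-reduce: drop elements whose leading term is divisible by another's, tail-reduce, and make monic.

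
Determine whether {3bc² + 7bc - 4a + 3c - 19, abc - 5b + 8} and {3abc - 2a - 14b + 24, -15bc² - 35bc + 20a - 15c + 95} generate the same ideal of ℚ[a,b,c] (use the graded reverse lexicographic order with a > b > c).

No, the ideals differ.

Two ideals are equal iff their reduced Gröbner bases coincide (the reduced basis is unique for a fixed ordering).
Buchberger on the first generating set:
f_1 = 3bc² + 7bc - 4a + 3c - 19, LT = bc².
f_2 = abc - 5b + 8, LT = abc.

S(f_1,f_2): lcm = abc². S = 7/3abc - 4/3a² + ac + 5bc - 19/3a - 8c.
  leading term abc: subtract (7/3)·f_2 from 7/3abc - 4/3a² + ac + 5bc - 19/3a - 8c → -4/3a² + ac + 5bc - 19/3a + 35/3b - 8c - 56/3
  leading term a²: no divisor's leading term divides it; move -4/3a² to the remainder.
  leading term ac: no divisor's leading term divides it; move ac to the remainder.
  leading term bc: no divisor's leading term divides it; move 5bc to the remainder.
  leading term a: no divisor's leading term divides it; move -19/3a to the remainder.
  leading term b: no divisor's leading term divides it; move 35/3b to the remainder.
  leading term c: no divisor's leading term divides it; move -8c to the remainder.
  leading term 1: no divisor's leading term divides it; move -56/3 to the remainder.
  remainder -4/3a² + ac + 5bc - 19/3a + 35/3b - 8c - 56/3 ≠ 0; add g_3 = -4/3a² + ac + 5bc - 19/3a + 35/3b - 8c - 56/3 to the basis.

The other S-polynomials (S(f_1,g_3), S(f_2,g_3)) all reduce to 0 modulo the current basis, so we have a Gröbner basis.
Inter-reduce: drop elements whose leading term is divisible by another's, tail-reduce, and make monic.
Reduced Gröbner basis: {abc - 5b + 8, bc² + 7/3bc - 4/3a + c - 19/3, a² - ¾ac - 15/4bc + 19/4a - 35/4b + 6c + 14}.

Buchberger on the second generating set:
h_1 = 3abc - 2a - 14b + 24, LT = abc.
h_2 = -15bc² - 35bc + 20a - 15c + 95, LT = bc².

S(h_1,h_2): lcm = abc². S = -7/3abc + 4/3a² - 5/3ac - 14/3bc + 19/3a + 8c.
  leading term abc: subtract (-7/9)·h_1 from -7/3abc + 4/3a² - 5/3ac - 14/3bc + 19/3a + 8c → 4/3a² - 5/3ac - 14/3bc + 43/9a - 98/9b + 8c + 56/3
  leading term a²: no divisor's leading term divides it; move 4/3a² to the remainder.
  leading term ac: no divisor's leading term divides it; move -5/3ac to the remainder.
  leading term bc: no divisor's leading term divides it; move -14/3bc to the remainder.
  leading term a: no divisor's leading term divides it; move 43/9a to the remainder.
  leading term b: no divisor's leading term divides it; move -98/9b to the remainder.
  leading term c: no divisor's leading term divides it; move 8c to the remainder.
  leading term 1: no divisor's leading term divides it; move 56/3 to the remainder.
  remainder 4/3a² - 5/3ac - 14/3bc + 43/9a - 98/9b + 8c + 56/3 ≠ 0; add k_3 = 4/3a² - 5/3ac - 14/3bc + 43/9a - 98/9b + 8c + 56/3 to the basis.

The other S-polynomials (S(h_1,k_3), S(h_2,k_3)) all reduce to 0 modulo the current basis, so we have a Gröbner basis.
Inter-reduce: drop elements whose leading term is divisible by another's, tail-reduce, and make monic.
Reduced Gröbner basis: {abc - ⅔a - 14/3b + 8, bc² + 7/3bc - 4/3a + c - 19/3, a² - 5/4ac - 7/2bc + 43/12a - 49/6b + 6c + 14}.

The bases are distinct; the ideals are different.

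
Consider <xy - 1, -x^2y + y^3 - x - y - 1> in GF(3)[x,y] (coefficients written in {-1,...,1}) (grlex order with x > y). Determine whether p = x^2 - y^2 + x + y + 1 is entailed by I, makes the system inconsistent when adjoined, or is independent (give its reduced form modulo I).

First compute the reduced Gröbner basis of I by Buchberger's algorithm.
f_1 = xy - 1, LT = xy.
f_2 = -x^2y + y^3 - x - y - 1, LT = x^2y.

S(f_1,f_2): lcm = x^2y. S = y^3 + x - y - 1.
  reduce S modulo (f_1, f_2):
  remainder y^3 + x - y - 1 ≠ 0; add h_3 = y^3 + x - y - 1 to the basis.

S(f_1,h_3): lcm = xy^3. S = -x^2 + xy - y^2 + x.
  reduce S modulo (f_1, f_2, h_3):
  remainder -x^2 - y^2 + x + 1 ≠ 0; add h_4 = -x^2 - y^2 + x + 1 to the basis.

The other S-polynomials (S(f_2,h_3), S(f_1,h_4), S(f_2,h_4), S(h_3,h_4)) all reduce to 0 modulo the current basis, so we have a Gröbner basis.
Inter-reduce: drop elements whose leading term is divisible by another's, tail-reduce, and make monic.
Reduced Gröbner basis: {y^3 + x - y - 1, x^2 + y^2 - x - 1, xy - 1}.
Label its elements g_1 = y^3 + x - y - 1, g_2 = x^2 + y^2 - x - 1, g_3 = xy - 1.

Reduce p = x^2 - y^2 + x + y + 1 modulo G:
  leading term x^2: subtract (1)·g_2 from x^2 - y^2 + x + y + 1 → y^2 - x + y - 1
  leading term y^2: no divisor's leading term divides it; move y^2 to the remainder.
  leading term x: no divisor's leading term divides it; move -x to the remainder.
  leading term y: no divisor's leading term divides it; move y to the remainder.
  leading term 1: no divisor's leading term divides it; move -1 to the remainder.
  normal form = y^2 - x + y - 1.
The normal form is nonzero, so p ∉ I. Since p minus its normal form lies in I, I + (p) = I + (r) where r = y^2 - x + y - 1; decide whether this ideal is the whole ring.
Run Buchberger on G together with r (pairs among the g_i already reduce to 0 since G is a Gröbner basis):
g_1 = y^3 + x - y - 1, LT = y^3.
g_2 = x^2 + y^2 - x - 1, LT = x^2.
g_3 = xy - 1, LT = xy.
r = y^2 - x + y - 1, LT = y^2.

S(g_1,r): lcm = y^3. S = xy - y^2 + x - 1.
  reduce S modulo (g_1, g_2, g_3, r):
  remainder y - 1 ≠ 0; add m_5 = y - 1 to the basis.

S(g_3,r): lcm = xy^2. S = x^2 - xy + x - y.
  reduce S modulo (g_1, g_2, g_3, r, m_5):
  remainder x - 1 ≠ 0; add m_6 = x - 1 to the basis.

The other S-polynomials (S(g_1,g_2), S(g_1,g_3), S(g_2,g_3), S(g_2,r), S(g_1,m_5), S(g_2,m_5), S(g_3,m_5), S(r,m_5), S(g_1,m_6), S(g_2,m_6), S(g_3,m_6), S(r,m_6), S(m_5,m_6)) all reduce to 0 modulo the current basis, so we have a Gröbner basis.
Inter-reduce: drop elements whose leading term is divisible by another's, tail-reduce, and make monic.
Reduced Gröbner basis: {x - 1, y - 1}.
The reduced Gröbner basis of I + (p) is {x - 1, y - 1} ≠ {1}, a proper ideal, so the enlarged system stays consistent: p is independent of I, with normal form y^2 - x + y - 1.

The remainder on division by a Gröbner basis is unique — it is the normal form.

x^2 - y^2 + x + y + 1 is independent of I; its normal form modulo I is y^2 - x + y - 1.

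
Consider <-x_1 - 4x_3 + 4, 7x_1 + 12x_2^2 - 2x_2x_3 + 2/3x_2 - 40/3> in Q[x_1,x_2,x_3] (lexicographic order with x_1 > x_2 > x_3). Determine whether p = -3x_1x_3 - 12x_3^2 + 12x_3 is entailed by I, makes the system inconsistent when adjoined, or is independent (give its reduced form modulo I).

-3x_1x_3 - 12x_3^2 + 12x_3 lies in I (it reduces to 0).

First compute the reduced Gröbner basis of I by Buchberger's algorithm.
f_1 = -x_1 - 4x_3 + 4, LT = x_1.
f_2 = 7x_1 + 12x_2^2 - 2x_2x_3 + 2/3x_2 - 40/3, LT = x_1.

S(f_1,f_2): lcm = x_1. S = -12/7x_2^2 + 2/7x_2x_3 - 2/21x_2 + 4x_3 - 44/21.
  reduce S modulo (f_1, f_2):
  remainder -12/7x_2^2 + 2/7x_2x_3 - 2/21x_2 + 4x_3 - 44/21 ≠ 0; add h_3 = -12/7x_2^2 + 2/7x_2x_3 - 2/21x_2 + 4x_3 - 44/21 to the basis.

The other S-polynomials (S(f_1,h_3), S(f_2,h_3)) all reduce to 0 modulo the current basis, so we have a Gröbner basis.
Inter-reduce: drop elements whose leading term is divisible by another's, tail-reduce, and make monic.
Reduced Gröbner basis: {x_1 + 4x_3 - 4, x_2^2 - 1/6x_2x_3 + 1/18x_2 - 7/3x_3 + 11/9}.
Label its elements g_1 = x_1 + 4x_3 - 4, g_2 = x_2^2 - 1/6x_2x_3 + 1/18x_2 - 7/3x_3 + 11/9.

Reduce p = -3x_1x_3 - 12x_3^2 + 12x_3 modulo G:
  leading term x_1x_3: subtract (-3x_3)·g_1 from -3x_1x_3 - 12x_3^2 + 12x_3 → 0
  normal form = 0.
Since the normal form is 0, p ∈ I.

Ideal membership is decidable via reduction modulo a Gröbner basis.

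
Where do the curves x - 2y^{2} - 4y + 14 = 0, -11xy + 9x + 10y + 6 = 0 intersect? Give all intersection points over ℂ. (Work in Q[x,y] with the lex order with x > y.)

{(2, 2), (-13*sqrt(2545)/121 - 579/121, -35/22 + sqrt(2545)/22), (-579/121 + 13*sqrt(2545)/121, -sqrt(2545)/22 - 35/22)}

Compute a lex Gröbner basis by Buchberger's algorithm.
f_1 = x - 2y^{2} - 4y + 14, LT = x.
f_2 = -11xy + 9x + 10y + 6, LT = xy.

S(f_1,f_2): lcm = xy. S = \tfrac{9}{11}x - 2y^{3} - 4y^{2} + \tfrac{164}{11}y + \tfrac{6}{11}.
  leading term x: subtract (\tfrac{9}{11})·f_1 from \tfrac{9}{11}x - 2y^{3} - 4y^{2} + \tfrac{164}{11}y + \tfrac{6}{11} → -2y^{3} - \tfrac{26}{11}y^{2} + \tfrac{200}{11}y - \tfrac{120}{11}
  leading term y^{3}: no divisor's leading term divides it; move -2y^{3} to the remainder.
  leading term y^{2}: no divisor's leading term divides it; move -\tfrac{26}{11}y^{2} to the remainder.
  leading term y: no divisor's leading term divides it; move \tfrac{200}{11}y to the remainder.
  leading term 1: no divisor's leading term divides it; move -\tfrac{120}{11} to the remainder.
  remainder -2y^{3} - \tfrac{26}{11}y^{2} + \tfrac{200}{11}y - \tfrac{120}{11} ≠ 0; add h_3 = -2y^{3} - \tfrac{26}{11}y^{2} + \tfrac{200}{11}y - \tfrac{120}{11} to the basis.

The other S-polynomials (S(f_1,h_3), S(f_2,h_3)) all reduce to 0 modulo the current basis, so we have a Gröbner basis.
Inter-reduce: drop elements whose leading term is divisible by another's, tail-reduce, and make monic.
Reduced Gröbner basis: {x - 2y^{2} - 4y + 14, y^{3} + \tfrac{13}{11}y^{2} - \tfrac{100}{11}y + \tfrac{60}{11}}.

Since the basis is lex-ordered, y^{3} + \tfrac{13}{11}y^{2} - \tfrac{100}{11}y + \tfrac{60}{11} is univariate in y. Its roots are {2, -35/22 + sqrt(2545)/22, -sqrt(2545)/22 - 35/22}. Back-substituting each root into the other basis elements fixes the other coordinates.
  y = 2: the earlier basis element becomes x - 2 = 0, giving x = 2 — point (2, 2).
  y = -35/22 + sqrt(2545)/22: the earlier basis element becomes x + 579/121 + 13*sqrt(2545)/121 = 0, giving x = -13*sqrt(2545)/121 - 579/121 — point (-13*sqrt(2545)/121 - 579/121, -35/22 + sqrt(2545)/22).
  y = -sqrt(2545)/22 - 35/22: the earlier basis element becomes x - 13*sqrt(2545)/121 + 579/121 = 0, giving x = -579/121 + 13*sqrt(2545)/121 — point (-579/121 + 13*sqrt(2545)/121, -sqrt(2545)/22 - 35/22).
Check: every point annihilates each of the original generators.
Zero-dimensionality of the ideal guarantees finitely many solutions over ℂ.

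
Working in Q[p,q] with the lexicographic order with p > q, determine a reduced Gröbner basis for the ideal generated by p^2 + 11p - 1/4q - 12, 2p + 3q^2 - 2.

This is the nonlinear analogue of row-reducing a linear system.

f_1 = p^2 + 11p - 1/4q - 12, LT = p^2.
f_2 = 2p + 3q^2 - 2, LT = p.

S(f_1,f_2): lcm = p^2. S = -3/2pq^2 + 12p - 1/4q - 12.
  leading term pq^2: subtract (-3/4q^2)·f_2 from -3/2pq^2 + 12p - 1/4q - 12 → 12p + 9/4q^4 - 3/2q^2 - 1/4q - 12
  leading term p: subtract (6)·f_2 from 12p + 9/4q^4 - 3/2q^2 - 1/4q - 12 → 9/4q^4 - 39/2q^2 - 1/4q
  leading term q^4: no divisor's leading term divides it; move 9/4q^4 to the remainder.
  leading term q^2: no divisor's leading term divides it; move -39/2q^2 to the remainder.
  leading term q: no divisor's leading term divides it; move -1/4q to the remainder.
  remainder 9/4q^4 - 39/2q^2 - 1/4q ≠ 0; add g_3 = 9/4q^4 - 39/2q^2 - 1/4q to the basis.

The other S-polynomials (S(f_1,g_3), S(f_2,g_3)) all reduce to 0 modulo the current basis, so we have a Gröbner basis.
Inter-reduce: drop elements whose leading term is divisible by another's, tail-reduce, and make monic.

G = {p + 3/2q^2 - 1, q^4 - 26/3q^2 - 1/9q}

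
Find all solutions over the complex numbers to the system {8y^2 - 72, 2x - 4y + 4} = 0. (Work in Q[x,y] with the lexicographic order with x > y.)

{(-8, -3), (4, 3)}

Compute a lex Gröbner basis by Buchberger's algorithm.
f_1 = 8y^2 - 72, LT = y^2.
f_2 = 2x - 4y + 4, LT = x.

The S-polynomials (S(f_1,f_2)) all reduce to 0 modulo the current basis, so we have a Gröbner basis.
Inter-reduce: drop elements whose leading term is divisible by another's, tail-reduce, and make monic.
Reduced Gröbner basis: {x - 2y + 2, y^2 - 9}.

Elimination: the polynomial y^2 - 9 lies in the elimination ideal for y, so y ∈ {-3, 3}. For each such y, the remaining basis elements (now univariate) give the rest of the solution.
  y = -3: the earlier basis element becomes x + 8 = 0, giving x = -8 — point (-8, -3).
  y = 3: the earlier basis element becomes x - 4 = 0, giving x = 4 — point (4, 3).
Check: every point annihilates each of the original generators.
This is the nonlinear analogue of row-reducing a linear system.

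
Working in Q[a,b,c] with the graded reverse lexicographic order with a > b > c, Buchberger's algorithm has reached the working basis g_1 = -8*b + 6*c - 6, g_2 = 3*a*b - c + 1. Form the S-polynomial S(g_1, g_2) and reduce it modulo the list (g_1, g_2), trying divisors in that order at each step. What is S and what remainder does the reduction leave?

S(g_1, g_2) = -3/4*a*c + 3/4*a + 1/3*c - 1/3; remainder on division = -3/4*a*c + 3/4*a + 1/3*c - 1/3.

lcm(LM(g_1), LM(g_2)) = a*b.
S = (lcm/LT(g_1))·g_1 − (lcm/LT(g_2))·g_2 = -3/4*a*c + 3/4*a + 1/3*c - 1/3.
Reduce S modulo (g_1, g_2) in that order:
  leading term a*c: no divisor's leading term divides it; move -3/4*a*c to the remainder.
  leading term a: no divisor's leading term divides it; move 3/4*a to the remainder.
  leading term c: no divisor's leading term divides it; move 1/3*c to the remainder.
  leading term 1: no divisor's leading term divides it; move -1/3 to the remainder.
The remainder -3/4*a*c + 3/4*a + 1/3*c - 1/3 is nonzero, so it would be added as the next basis element.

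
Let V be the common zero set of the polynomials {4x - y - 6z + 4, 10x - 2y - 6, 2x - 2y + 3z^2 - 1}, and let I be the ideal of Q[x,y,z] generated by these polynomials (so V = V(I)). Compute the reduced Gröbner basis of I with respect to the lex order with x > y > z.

G = {x + 6z - 7, y + 30z - 32, z^2 + 16z - 17}

Buchberger's algorithm terminates because the ascending chain of leading-term ideals stabilizes.

f_1 = 4x - y - 6z + 4, LT = x.
f_2 = 10x - 2y - 6, LT = x.
f_3 = 2x - 2y + 3z^2 - 1, LT = x.

S(f_1,f_2): lcm = x. S = -1/20y - 3/2z + 8/5.
  leading term y: no divisor's leading term divides it; move -1/20y to the remainder.
  leading term z: no divisor's leading term divides it; move -3/2z to the remainder.
  leading term 1: no divisor's leading term divides it; move 8/5 to the remainder.
  remainder -1/20y - 3/2z + 8/5 ≠ 0; add g_4 = -1/20y - 3/2z + 8/5 to the basis.

S(f_1,f_3): lcm = x. S = 3/4y - 3/2z^2 - 3/2z + 3/2.
  leading term y: subtract (-15)·g_4 from 3/4y - 3/2z^2 - 3/2z + 3/2 → -3/2z^2 - 24z + 51/2
  leading term z^2: no divisor's leading term divides it; move -3/2z^2 to the remainder.
  leading term z: no divisor's leading term divides it; move -24z to the remainder.
  leading term 1: no divisor's leading term divides it; move 51/2 to the remainder.
  remainder -3/2z^2 - 24z + 51/2 ≠ 0; add g_5 = -3/2z^2 - 24z + 51/2 to the basis.

The other S-polynomials (S(f_2,f_3), S(f_1,g_4), S(f_2,g_4), S(f_3,g_4), S(f_1,g_5), S(f_2,g_5), S(f_3,g_5), S(g_4,g_5)) all reduce to 0 modulo the current basis, so we have a Gröbner basis.
Inter-reduce: drop elements whose leading term is divisible by another's, tail-reduce, and make monic.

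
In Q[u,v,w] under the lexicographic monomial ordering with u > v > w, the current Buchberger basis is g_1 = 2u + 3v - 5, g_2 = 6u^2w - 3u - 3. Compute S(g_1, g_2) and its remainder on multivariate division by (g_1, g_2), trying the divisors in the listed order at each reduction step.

S(g_1, g_2) = 3/2uvw - 5/2uw + 1/2u + 1/2; remainder on division = -9/4v^2w + 15/2vw - 3/4v - 25/4w + 7/4.

lcm(LM(g_1), LM(g_2)) = u^2w.
S = (lcm/LT(g_1))·g_1 − (lcm/LT(g_2))·g_2 = 3/2uvw - 5/2uw + 1/2u + 1/2.
Reduce S modulo (g_1, g_2) in that order:
  leading term uvw: subtract (3/4vw)·g_1 from 3/2uvw - 5/2uw + 1/2u + 1/2 → -5/2uw + 1/2u - 9/4v^2w + 15/4vw + 1/2
  leading term uw: subtract (-5/4w)·g_1 from -5/2uw + 1/2u - 9/4v^2w + 15/4vw + 1/2 → 1/2u - 9/4v^2w + 15/2vw - 25/4w + 1/2
  leading term u: subtract (1/4)·g_1 from 1/2u - 9/4v^2w + 15/2vw - 25/4w + 1/2 → -9/4v^2w + 15/2vw - 3/4v - 25/4w + 7/4
  leading term v^2w: no divisor's leading term divides it; move -9/4v^2w to the remainder.
  leading term vw: no divisor's leading term divides it; move 15/2vw to the remainder.
  leading term v: no divisor's leading term divides it; move -3/4v to the remainder.
  leading term w: no divisor's leading term divides it; move -25/4w to the remainder.
  leading term 1: no divisor's leading term divides it; move 7/4 to the remainder.
The remainder -9/4v^2w + 15/2vw - 3/4v - 25/4w + 7/4 is nonzero, so it would be added as the next basis element.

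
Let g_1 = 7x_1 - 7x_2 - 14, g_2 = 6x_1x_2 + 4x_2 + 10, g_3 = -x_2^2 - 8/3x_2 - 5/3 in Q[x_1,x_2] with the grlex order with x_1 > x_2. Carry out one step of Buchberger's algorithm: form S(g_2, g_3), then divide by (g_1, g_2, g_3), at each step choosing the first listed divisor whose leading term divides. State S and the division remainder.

lcm(LM(g_2), LM(g_3)) = x_1x_2^2.
S = (lcm/LT(g_2))·g_2 − (lcm/LT(g_3))·g_3 = -8/3x_1x_2 + 2/3x_2^2 - 5/3x_1 + 5/3x_2.
Reduce S modulo (g_1, g_2, g_3) in that order:
  leading term x_1x_2: subtract (-8/21x_2)·g_1 from -8/3x_1x_2 + 2/3x_2^2 - 5/3x_1 + 5/3x_2 → -2x_2^2 - 5/3x_1 - 11/3x_2
  leading term x_2^2: subtract (2)·g_3 from -2x_2^2 - 5/3x_1 - 11/3x_2 → -5/3x_1 + 5/3x_2 + 10/3
  leading term x_1: subtract (-5/21)·g_1 from -5/3x_1 + 5/3x_2 + 10/3 → 0
The remainder is 0, so this S-polynomial contributes no new basis element.
This is the inner loop of Buchberger's algorithm — each nonzero remainder becomes a new basis element.

S(g_2, g_3) = -8/3x_1x_2 + 2/3x_2^2 - 5/3x_1 + 5/3x_2; remainder on division = 0.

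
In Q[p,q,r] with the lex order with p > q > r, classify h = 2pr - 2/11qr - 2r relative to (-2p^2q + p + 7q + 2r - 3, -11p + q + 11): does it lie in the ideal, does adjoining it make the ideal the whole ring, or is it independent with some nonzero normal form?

2pr - 2/11qr - 2r lies in I (it reduces to 0).

First compute the reduced Gröbner basis of I by Buchberger's algorithm.
f_1 = -2p^2q + p + 7q + 2r - 3, LT = p^2q.
f_2 = -11p + q + 11, LT = p.

S(f_1,f_2): lcm = p^2q. S = 1/11pq^2 + pq - 1/2p - 7/2q - r + 3/2.
  leading term pq^2: subtract (-1/121q^2)·f_2 from 1/11pq^2 + pq - 1/2p - 7/2q - r + 3/2 → pq - 1/2p + 1/121q^3 + 1/11q^2 - 7/2q - r + 3/2
  leading term pq: subtract (-1/11q)·f_2 from pq - 1/2p + 1/121q^3 + 1/11q^2 - 7/2q - r + 3/2 → -1/2p + 1/121q^3 + 2/11q^2 - 5/2q - r + 3/2
  leading term p: subtract (1/22)·f_2 from -1/2p + 1/121q^3 + 2/11q^2 - 5/2q - r + 3/2 → 1/121q^3 + 2/11q^2 - 28/11q - r + 1
  leading term q^3: no divisor's leading term divides it; move 1/121q^3 to the remainder.
  leading term q^2: no divisor's leading term divides it; move 2/11q^2 to the remainder.
  leading term q: no divisor's leading term divides it; move -28/11q to the remainder.
  leading term r: no divisor's leading term divides it; move -r to the remainder.
  leading term 1: no divisor's leading term divides it; move 1 to the remainder.
  remainder 1/121q^3 + 2/11q^2 - 28/11q - r + 1 ≠ 0; add k_3 = 1/121q^3 + 2/11q^2 - 28/11q - r + 1 to the basis.

The other S-polynomials (S(f_1,k_3), S(f_2,k_3)) all reduce to 0 modulo the current basis, so we have a Gröbner basis.
Inter-reduce: drop elements whose leading term is divisible by another's, tail-reduce, and make monic.
Reduced Gröbner basis: {p - 1/11q - 1, q^3 + 22q^2 - 308q - 121r + 121}.
Label its elements g_1 = p - 1/11q - 1, g_2 = q^3 + 22q^2 - 308q - 121r + 121.

Reduce h = 2pr - 2/11qr - 2r modulo G:
  leading term pr: subtract (2r)·g_1 from 2pr - 2/11qr - 2r → 0
  normal form = 0.
Since the normal form is 0, h ∈ I.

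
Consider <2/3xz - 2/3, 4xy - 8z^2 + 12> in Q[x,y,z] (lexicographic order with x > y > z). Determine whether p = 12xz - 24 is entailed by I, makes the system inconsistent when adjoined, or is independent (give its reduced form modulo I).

Adjoining 12xz - 24 makes the ideal the whole ring: the system is inconsistent.

First compute the reduced Gröbner basis of I by Buchberger's algorithm.
f_1 = 2/3xz - 2/3, LT = xz.
f_2 = 4xy - 8z^2 + 12, LT = xy.

S(f_1,f_2): lcm = xyz. S = -y + 2z^3 - 3z.
  leading term y: no divisor's leading term divides it; move -y to the remainder.
  leading term z^3: no divisor's leading term divides it; move 2z^3 to the remainder.
  leading term z: no divisor's leading term divides it; move -3z to the remainder.
  remainder -y + 2z^3 - 3z ≠ 0; add h_3 = -y + 2z^3 - 3z to the basis.

The other S-polynomials (S(f_1,h_3), S(f_2,h_3)) all reduce to 0 modulo the current basis, so we have a Gröbner basis.
Inter-reduce: drop elements whose leading term is divisible by another's, tail-reduce, and make monic.
Reduced Gröbner basis: {xz - 1, y - 2z^3 + 3z}.
Label its elements g_1 = xz - 1, g_2 = y - 2z^3 + 3z.

Reduce p = 12xz - 24 modulo G:
  leading term xz: subtract (12)·g_1 from 12xz - 24 → -12
  leading term 1: no divisor's leading term divides it; move -12 to the remainder.
  normal form = -12.
The normal form is nonzero, so p ∉ I. Since p minus its normal form lies in I, I + (p) = I + (r) where r = -12; decide whether this ideal is the whole ring.
Here r = -12 is a nonzero constant, hence a unit: 1 ∈ I + (p), the Gröbner basis of I + (p) is {1}, and the enlarged system has no common solution — adjoining p is inconsistent.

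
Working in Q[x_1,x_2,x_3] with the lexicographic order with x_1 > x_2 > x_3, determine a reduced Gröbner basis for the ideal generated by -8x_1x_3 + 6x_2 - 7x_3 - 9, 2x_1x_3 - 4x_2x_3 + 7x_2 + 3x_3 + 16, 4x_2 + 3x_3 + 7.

The reduced Gröbner basis is the canonical form of the ideal for this ordering.

f_1 = -8x_1x_3 + 6x_2 - 7x_3 - 9, LT = x_1x_3.
f_2 = 2x_1x_3 - 4x_2x_3 + 7x_2 + 3x_3 + 16, LT = x_1x_3.
f_3 = 4x_2 + 3x_3 + 7, LT = x_2.

S(f_1,f_2): lcm = x_1x_3. S = 2x_2x_3 - 17/4x_2 - 5/8x_3 - 55/8.
  reduce S modulo (f_1, f_2, f_3):
  remainder -3/2x_3^2 - 15/16x_3 + 9/16 ≠ 0; add g_4 = -3/2x_3^2 - 15/16x_3 + 9/16 to the basis.

S(f_1,g_4): lcm = x_1x_3^2. S = -5/8x_1x_3 + 3/8x_1 - 3/4x_2x_3 + 7/8x_3^2 + 9/8x_3.
  reduce S modulo (f_1, f_2, f_3, g_4):
  remainder 3/8x_1 + 39/16x_3 + 33/16 ≠ 0; add g_5 = 3/8x_1 + 39/16x_3 + 33/16 to the basis.

The other S-polynomials (S(f_1,f_3), S(f_2,f_3), S(f_2,g_4), S(f_3,g_4), S(f_1,g_5), S(f_2,g_5), S(f_3,g_5), S(g_4,g_5)) all reduce to 0 modulo the current basis, so we have a Gröbner basis.
Inter-reduce: drop elements whose leading term is divisible by another's, tail-reduce, and make monic.

G = {x_1 + 13/2x_3 + 11/2, x_2 + 3/4x_3 + 7/4, x_3^2 + 5/8x_3 - 3/8}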